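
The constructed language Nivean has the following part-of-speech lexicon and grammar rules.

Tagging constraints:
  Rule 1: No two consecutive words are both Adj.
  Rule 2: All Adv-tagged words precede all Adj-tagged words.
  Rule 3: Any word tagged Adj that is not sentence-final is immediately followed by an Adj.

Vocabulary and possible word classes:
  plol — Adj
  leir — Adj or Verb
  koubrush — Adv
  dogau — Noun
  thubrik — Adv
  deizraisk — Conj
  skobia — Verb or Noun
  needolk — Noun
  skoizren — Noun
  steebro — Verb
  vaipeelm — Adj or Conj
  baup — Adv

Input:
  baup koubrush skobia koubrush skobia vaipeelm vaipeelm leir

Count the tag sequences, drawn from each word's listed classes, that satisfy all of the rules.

Candidates per position — 1:baup {Adv}; 2:koubrush {Adv}; 3:skobia {Verb,Noun}; 4:koubrush {Adv}; 5:skobia {Verb,Noun}; 6:vaipeelm {Adj,Conj}; 7:vaipeelm {Adj,Conj}; 8:leir {Adj,Verb}.
There are 32 candidate sequences in total.
Checking each against the rules leaves 8 sequences.
Count = 8.

8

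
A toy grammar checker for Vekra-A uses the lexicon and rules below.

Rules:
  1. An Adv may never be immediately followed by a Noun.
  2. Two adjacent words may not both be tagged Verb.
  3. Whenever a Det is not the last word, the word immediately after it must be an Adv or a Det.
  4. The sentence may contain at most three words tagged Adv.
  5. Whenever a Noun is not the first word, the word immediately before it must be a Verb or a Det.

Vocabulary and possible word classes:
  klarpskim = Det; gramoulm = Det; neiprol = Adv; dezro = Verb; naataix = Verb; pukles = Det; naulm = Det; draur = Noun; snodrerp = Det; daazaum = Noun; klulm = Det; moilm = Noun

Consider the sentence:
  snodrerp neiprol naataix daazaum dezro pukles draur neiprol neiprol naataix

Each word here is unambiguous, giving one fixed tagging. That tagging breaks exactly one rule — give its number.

3

Fixed tagging: Det Adv Verb Noun Verb Det Noun Adv Adv Verb.
Checking each rule: R1 ✓, R2 ✓, R3 ✗, R4 ✓, R5 ✓.
Only rule 3 fails.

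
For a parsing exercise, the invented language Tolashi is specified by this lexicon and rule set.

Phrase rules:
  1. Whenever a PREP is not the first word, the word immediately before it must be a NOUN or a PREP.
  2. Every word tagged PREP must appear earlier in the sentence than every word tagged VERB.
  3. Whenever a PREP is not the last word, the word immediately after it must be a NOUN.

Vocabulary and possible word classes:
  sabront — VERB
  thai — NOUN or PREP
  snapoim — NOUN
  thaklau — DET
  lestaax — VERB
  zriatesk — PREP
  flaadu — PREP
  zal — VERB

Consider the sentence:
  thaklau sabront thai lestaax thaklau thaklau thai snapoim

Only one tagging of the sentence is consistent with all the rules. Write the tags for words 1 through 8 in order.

DET VERB NOUN VERB DET DET NOUN NOUN

Candidates per position — 1:thaklau {DET}; 2:sabront {VERB}; 3:thai {NOUN,PREP}; 4:lestaax {VERB}; 5:thaklau {DET}; 6:thaklau {DET}; 7:thai {NOUN,PREP}; 8:snapoim {NOUN}.
At position 3, choosing PREP makes rule 1 impossible to satisfy; hence NOUN.
At position 7, choosing PREP makes rule 1 impossible to satisfy; hence NOUN.
The unique satisfying tagging is: DET VERB NOUN VERB DET DET NOUN NOUN.
Checking: rule 1 ok; rule 2 ok; rule 3 ok.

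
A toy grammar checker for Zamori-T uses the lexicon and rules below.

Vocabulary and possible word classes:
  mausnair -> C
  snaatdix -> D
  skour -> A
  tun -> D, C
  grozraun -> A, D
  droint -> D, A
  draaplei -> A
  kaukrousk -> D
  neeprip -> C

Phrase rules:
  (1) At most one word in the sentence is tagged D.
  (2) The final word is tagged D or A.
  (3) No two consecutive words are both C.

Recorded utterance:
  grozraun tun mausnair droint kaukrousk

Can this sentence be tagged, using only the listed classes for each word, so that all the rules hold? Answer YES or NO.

Candidates per position — 1:grozraun {A,D}; 2:tun {D,C}; 3:mausnair {C}; 4:droint {D,A}; 5:kaukrousk {D}.
Every candidate sequence violates at least one rule; no consistent tagging exists.

NO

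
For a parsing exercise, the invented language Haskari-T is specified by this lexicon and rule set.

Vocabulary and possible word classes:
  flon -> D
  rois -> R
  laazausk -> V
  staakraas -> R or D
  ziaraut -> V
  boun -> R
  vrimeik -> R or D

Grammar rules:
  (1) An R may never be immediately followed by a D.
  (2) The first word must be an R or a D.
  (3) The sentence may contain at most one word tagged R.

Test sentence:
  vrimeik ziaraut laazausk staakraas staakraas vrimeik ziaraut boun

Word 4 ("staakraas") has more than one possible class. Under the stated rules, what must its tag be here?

Candidates per position — 1:vrimeik {R,D}; 2:ziaraut {V}; 3:laazausk {V}; 4:staakraas {R,D}; 5:staakraas {R,D}; 6:vrimeik {R,D}; 7:ziaraut {V}; 8:boun {R}.
If word 1 were R, no tagging could satisfy rule 3; so word 1 is D.
If word 4 were R, no tagging could satisfy rule 3; so word 4 is D.
If word 5 were R, no tagging could satisfy rule 3; so word 5 is D.
If word 6 were R, no tagging could satisfy rule 3; so word 6 is D.
So the tagging must be: D V V D D D V R.
Verifying each rule — rule 1 satisfied; rule 2 satisfied; rule 3 satisfied.

D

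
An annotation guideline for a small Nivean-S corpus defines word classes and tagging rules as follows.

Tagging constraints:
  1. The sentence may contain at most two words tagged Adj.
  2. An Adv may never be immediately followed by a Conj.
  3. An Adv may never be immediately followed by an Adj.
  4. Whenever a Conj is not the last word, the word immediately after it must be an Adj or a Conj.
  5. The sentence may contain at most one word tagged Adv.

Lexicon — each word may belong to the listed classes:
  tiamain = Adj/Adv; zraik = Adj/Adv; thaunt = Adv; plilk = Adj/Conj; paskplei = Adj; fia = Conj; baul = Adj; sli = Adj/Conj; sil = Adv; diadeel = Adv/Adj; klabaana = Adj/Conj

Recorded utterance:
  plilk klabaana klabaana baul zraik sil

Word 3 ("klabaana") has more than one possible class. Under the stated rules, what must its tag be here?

Candidates per position — 1:plilk {Adj,Conj}; 2:klabaana {Adj,Conj}; 3:klabaana {Adj,Conj}; 4:baul {Adj}; 5:zraik {Adj,Adv}; 6:sil {Adv}.
Position 5: tagging it Adv would leave rule 5 unsatisfiable, so it must be Adj.
Position 1: tagging it Adj would leave rule 1 unsatisfiable, so it must be Conj.
Position 2: tagging it Adj would leave rule 1 unsatisfiable, so it must be Conj.
Position 3: tagging it Adj would leave rule 1 unsatisfiable, so it must be Conj.
The only consistent sequence is: Conj Conj Conj Adj Adj Adv.
Rule-by-rule: rule 1 ok; rule 2 ok; rule 3 ok; rule 4 ok; rule 5 ok.

Conj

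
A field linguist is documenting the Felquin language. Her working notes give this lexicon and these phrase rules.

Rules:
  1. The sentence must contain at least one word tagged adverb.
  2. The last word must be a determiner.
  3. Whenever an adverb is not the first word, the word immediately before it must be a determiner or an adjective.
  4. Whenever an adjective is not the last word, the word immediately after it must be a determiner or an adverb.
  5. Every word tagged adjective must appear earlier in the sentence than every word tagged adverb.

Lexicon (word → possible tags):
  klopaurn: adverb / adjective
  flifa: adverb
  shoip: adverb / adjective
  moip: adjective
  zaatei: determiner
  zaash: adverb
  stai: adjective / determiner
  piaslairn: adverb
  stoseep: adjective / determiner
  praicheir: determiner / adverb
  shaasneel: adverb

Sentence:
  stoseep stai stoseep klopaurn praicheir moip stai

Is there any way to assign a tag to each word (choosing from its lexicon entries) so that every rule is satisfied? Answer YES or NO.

Candidates per position — 1:stoseep {adjective,determiner}; 2:stai {adjective,determiner}; 3:stoseep {adjective,determiner}; 4:klopaurn {adverb,adjective}; 5:praicheir {determiner,adverb}; 6:moip {adjective}; 7:stai {adjective,determiner}.
Every candidate sequence violates at least one rule; no consistent tagging exists.

NO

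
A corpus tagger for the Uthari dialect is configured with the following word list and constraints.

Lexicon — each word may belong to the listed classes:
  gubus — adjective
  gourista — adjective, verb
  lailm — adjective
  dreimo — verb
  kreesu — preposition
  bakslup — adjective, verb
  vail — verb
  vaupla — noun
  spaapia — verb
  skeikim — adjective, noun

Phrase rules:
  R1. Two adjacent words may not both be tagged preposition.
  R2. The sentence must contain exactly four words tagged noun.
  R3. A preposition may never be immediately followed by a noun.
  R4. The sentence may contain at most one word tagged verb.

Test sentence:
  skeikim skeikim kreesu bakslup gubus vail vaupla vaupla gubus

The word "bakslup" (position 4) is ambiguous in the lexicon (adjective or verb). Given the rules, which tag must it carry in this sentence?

Candidates per position — 1:skeikim {adjective,noun}; 2:skeikim {adjective,noun}; 3:kreesu {preposition}; 4:bakslup {adjective,verb}; 5:gubus {adjective}; 6:vail {verb}; 7:vaupla {noun}; 8:vaupla {noun}; 9:gubus {adjective}.
At position 1, choosing adjective makes rule 2 impossible to satisfy; hence noun.
At position 2, choosing adjective makes rule 2 impossible to satisfy; hence noun.
At position 4, choosing verb makes rule 4 impossible to satisfy; hence adjective.
So the tagging must be: noun noun preposition adjective adjective verb noun noun adjective.
Verifying each rule — rule 1 ok; rule 2 ok; rule 3 ok; rule 4 ok.

adjective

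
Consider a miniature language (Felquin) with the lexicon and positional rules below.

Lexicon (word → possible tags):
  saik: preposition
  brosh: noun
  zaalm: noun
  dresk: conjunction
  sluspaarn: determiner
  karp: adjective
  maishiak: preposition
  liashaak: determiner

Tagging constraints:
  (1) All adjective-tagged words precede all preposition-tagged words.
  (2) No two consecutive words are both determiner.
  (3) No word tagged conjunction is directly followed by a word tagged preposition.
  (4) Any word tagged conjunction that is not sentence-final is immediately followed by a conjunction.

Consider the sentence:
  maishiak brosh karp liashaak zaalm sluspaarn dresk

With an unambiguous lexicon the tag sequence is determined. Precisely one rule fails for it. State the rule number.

Fixed tagging: preposition noun adjective determiner noun determiner conjunction.
Rule check: R1 fails, R2 ok, R3 ok, R4 ok.
Only rule 1 fails.

1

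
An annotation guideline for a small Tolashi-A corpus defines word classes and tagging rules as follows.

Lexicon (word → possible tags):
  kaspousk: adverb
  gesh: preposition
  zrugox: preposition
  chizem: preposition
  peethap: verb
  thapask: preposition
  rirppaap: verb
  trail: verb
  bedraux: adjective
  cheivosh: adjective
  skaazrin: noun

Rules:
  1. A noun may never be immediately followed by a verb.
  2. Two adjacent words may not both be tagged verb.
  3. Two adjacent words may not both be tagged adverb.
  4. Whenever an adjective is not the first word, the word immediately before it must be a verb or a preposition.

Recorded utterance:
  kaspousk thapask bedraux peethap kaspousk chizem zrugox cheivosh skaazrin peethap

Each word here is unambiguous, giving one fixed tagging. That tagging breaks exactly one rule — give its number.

Fixed tagging: adverb preposition adjective verb adverb preposition preposition adjective noun verb.
Rule check: R1 fail, R2 pass, R3 pass, R4 pass.
Only rule 1 fails.

1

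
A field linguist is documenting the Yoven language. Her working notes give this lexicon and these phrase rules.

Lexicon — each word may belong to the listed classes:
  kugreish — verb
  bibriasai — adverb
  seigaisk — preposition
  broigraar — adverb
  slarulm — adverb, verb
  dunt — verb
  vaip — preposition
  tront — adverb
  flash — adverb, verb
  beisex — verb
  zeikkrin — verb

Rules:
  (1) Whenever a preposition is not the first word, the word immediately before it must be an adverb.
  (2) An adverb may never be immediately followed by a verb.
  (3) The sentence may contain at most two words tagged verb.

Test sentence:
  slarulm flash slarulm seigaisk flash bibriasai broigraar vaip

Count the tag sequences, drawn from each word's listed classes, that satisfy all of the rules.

Candidates per position — 1:slarulm {adverb,verb}; 2:flash {adverb,verb}; 3:slarulm {adverb,verb}; 4:seigaisk {preposition}; 5:flash {adverb,verb}; 6:bibriasai {adverb}; 7:broigraar {adverb}; 8:vaip {preposition}.
There are 16 candidate sequences in total.
The sequences that satisfy every rule: adverb adverb adverb preposition adverb adverb adverb preposition; adverb adverb adverb preposition verb adverb adverb preposition; verb adverb adverb preposition adverb adverb adverb preposition; verb adverb adverb preposition verb adverb adverb preposition; verb verb adverb preposition adverb adverb adverb preposition.
Count = 5.

5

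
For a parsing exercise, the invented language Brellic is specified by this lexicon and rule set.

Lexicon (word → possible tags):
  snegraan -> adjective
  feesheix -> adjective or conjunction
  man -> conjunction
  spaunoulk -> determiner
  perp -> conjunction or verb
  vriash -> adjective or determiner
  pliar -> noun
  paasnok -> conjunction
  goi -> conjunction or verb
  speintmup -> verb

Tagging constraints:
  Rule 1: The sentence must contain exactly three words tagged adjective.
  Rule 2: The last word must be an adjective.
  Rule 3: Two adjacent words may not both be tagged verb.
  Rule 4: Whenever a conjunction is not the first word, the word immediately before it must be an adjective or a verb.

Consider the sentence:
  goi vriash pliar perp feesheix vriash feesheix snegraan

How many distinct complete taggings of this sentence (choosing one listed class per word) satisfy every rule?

10

Candidates per position — 1:goi {conjunction,verb}; 2:vriash {adjective,determiner}; 3:pliar {noun}; 4:perp {conjunction,verb}; 5:feesheix {adjective,conjunction}; 6:vriash {adjective,determiner}; 7:feesheix {adjective,conjunction}; 8:snegraan {adjective}.
There are 64 candidate sequences in total.
Checking each against the rules leaves 10 sequences.
Count = 10.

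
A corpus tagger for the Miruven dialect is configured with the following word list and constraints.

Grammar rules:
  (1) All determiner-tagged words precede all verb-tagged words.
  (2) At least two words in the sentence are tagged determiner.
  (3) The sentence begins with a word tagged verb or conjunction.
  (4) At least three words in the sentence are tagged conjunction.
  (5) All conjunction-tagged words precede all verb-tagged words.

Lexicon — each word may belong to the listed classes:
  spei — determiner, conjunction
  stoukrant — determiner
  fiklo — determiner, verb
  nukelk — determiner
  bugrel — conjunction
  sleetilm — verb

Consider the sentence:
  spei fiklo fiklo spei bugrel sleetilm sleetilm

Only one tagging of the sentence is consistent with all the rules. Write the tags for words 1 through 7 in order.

conjunction determiner determiner conjunction conjunction verb verb

Candidates per position — 1:spei {determiner,conjunction}; 2:fiklo {determiner,verb}; 3:fiklo {determiner,verb}; 4:spei {determiner,conjunction}; 5:bugrel {conjunction}; 6:sleetilm {verb}; 7:sleetilm {verb}.
If word 1 were determiner, no tagging could satisfy rule 3; so word 1 is conjunction.
If word 2 were verb, no tagging could satisfy rule 5; so word 2 is determiner.
If word 3 were verb, no tagging could satisfy rule 5; so word 3 is determiner.
If word 4 were determiner, no tagging could satisfy rule 4; so word 4 is conjunction.
That leaves exactly one tagging: conjunction determiner determiner conjunction conjunction verb verb.
Verifying each rule — rule 1 ✓; rule 2 ✓; rule 3 ✓; rule 4 ✓; rule 5 ✓.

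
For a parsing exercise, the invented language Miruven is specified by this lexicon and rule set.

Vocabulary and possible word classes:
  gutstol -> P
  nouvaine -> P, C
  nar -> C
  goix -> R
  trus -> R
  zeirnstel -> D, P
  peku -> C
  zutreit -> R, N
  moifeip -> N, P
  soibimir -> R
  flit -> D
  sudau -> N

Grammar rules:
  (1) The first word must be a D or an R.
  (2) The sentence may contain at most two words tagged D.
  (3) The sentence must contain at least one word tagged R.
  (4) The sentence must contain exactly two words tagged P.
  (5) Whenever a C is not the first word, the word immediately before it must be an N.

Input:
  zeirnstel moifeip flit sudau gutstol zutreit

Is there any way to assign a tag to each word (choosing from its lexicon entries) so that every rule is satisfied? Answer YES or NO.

YES

Candidates per position — 1:zeirnstel {D,P}; 2:moifeip {N,P}; 3:flit {D}; 4:sudau {N}; 5:gutstol {P}; 6:zutreit {R,N}.
One satisfying assignment: D P D N P R.
Verifying each rule — rule 1 satisfied; rule 2 satisfied; rule 3 satisfied; rule 4 satisfied; rule 5 satisfied.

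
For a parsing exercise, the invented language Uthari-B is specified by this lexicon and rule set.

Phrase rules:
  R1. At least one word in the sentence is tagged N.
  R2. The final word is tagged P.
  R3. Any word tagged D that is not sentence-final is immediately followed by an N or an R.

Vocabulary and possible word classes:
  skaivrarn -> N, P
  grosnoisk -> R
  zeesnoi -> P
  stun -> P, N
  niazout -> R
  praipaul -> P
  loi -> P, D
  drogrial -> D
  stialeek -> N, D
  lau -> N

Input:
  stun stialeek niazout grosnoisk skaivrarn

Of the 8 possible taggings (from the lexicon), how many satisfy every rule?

Candidates per position — 1:stun {P,N}; 2:stialeek {N,D}; 3:niazout {R}; 4:grosnoisk {R}; 5:skaivrarn {N,P}.
There are 8 candidate sequences in total.
The sequences that satisfy every rule: P N R R P; N N R R P; N D R R P.
Count = 3.

3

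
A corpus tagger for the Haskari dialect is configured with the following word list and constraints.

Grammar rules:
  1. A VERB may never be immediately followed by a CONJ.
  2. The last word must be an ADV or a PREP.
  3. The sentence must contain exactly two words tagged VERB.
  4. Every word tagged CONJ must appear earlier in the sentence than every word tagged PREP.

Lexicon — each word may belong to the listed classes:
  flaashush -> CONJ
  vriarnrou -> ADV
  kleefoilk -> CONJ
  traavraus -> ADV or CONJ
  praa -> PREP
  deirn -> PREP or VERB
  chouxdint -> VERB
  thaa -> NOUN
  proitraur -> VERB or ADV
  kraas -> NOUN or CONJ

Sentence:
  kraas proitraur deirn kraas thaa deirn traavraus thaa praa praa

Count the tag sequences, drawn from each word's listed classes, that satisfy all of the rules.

6

Candidates per position — 1:kraas {NOUN,CONJ}; 2:proitraur {VERB,ADV}; 3:deirn {PREP,VERB}; 4:kraas {NOUN,CONJ}; 5:thaa {NOUN}; 6:deirn {PREP,VERB}; 7:traavraus {ADV,CONJ}; 8:thaa {NOUN}; 9:praa {PREP}; 10:praa {PREP}.
There are 64 candidate sequences in total.
Checking each against the rules leaves 6 sequences.
Count = 6.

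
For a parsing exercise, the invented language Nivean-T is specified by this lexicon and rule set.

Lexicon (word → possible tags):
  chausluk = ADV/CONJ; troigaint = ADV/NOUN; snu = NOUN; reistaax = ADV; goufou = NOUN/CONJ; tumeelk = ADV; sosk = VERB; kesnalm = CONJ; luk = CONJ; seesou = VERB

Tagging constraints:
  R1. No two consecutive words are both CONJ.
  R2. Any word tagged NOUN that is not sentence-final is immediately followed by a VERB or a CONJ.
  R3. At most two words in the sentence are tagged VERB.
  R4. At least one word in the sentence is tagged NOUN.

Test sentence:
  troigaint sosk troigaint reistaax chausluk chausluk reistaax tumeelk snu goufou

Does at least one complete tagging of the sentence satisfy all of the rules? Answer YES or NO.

Candidates per position — 1:troigaint {ADV,NOUN}; 2:sosk {VERB}; 3:troigaint {ADV,NOUN}; 4:reistaax {ADV}; 5:chausluk {ADV,CONJ}; 6:chausluk {ADV,CONJ}; 7:reistaax {ADV}; 8:tumeelk {ADV}; 9:snu {NOUN}; 10:goufou {NOUN,CONJ}.
One satisfying assignment: ADV VERB ADV ADV ADV ADV ADV ADV NOUN CONJ.
Rule-by-rule: rule 1 satisfied; rule 2 satisfied; rule 3 satisfied; rule 4 satisfied.

YES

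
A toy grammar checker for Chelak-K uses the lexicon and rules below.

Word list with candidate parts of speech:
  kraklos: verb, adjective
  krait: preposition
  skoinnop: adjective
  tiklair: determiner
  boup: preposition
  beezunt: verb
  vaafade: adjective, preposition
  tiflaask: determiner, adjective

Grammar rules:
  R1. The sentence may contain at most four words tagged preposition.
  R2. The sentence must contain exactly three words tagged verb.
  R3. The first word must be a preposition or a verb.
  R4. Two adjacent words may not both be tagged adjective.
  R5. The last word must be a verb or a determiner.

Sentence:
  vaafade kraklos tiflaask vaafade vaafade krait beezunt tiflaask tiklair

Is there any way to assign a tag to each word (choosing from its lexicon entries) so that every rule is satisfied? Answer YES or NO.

Candidates per position — 1:vaafade {adjective,preposition}; 2:kraklos {verb,adjective}; 3:tiflaask {determiner,adjective}; 4:vaafade {adjective,preposition}; 5:vaafade {adjective,preposition}; 6:krait {preposition}; 7:beezunt {verb}; 8:tiflaask {determiner,adjective}; 9:tiklair {determiner}.
Rule 2 cannot be satisfied by any choice of tags from the lexicon.
So there is no consistent tagging.

NO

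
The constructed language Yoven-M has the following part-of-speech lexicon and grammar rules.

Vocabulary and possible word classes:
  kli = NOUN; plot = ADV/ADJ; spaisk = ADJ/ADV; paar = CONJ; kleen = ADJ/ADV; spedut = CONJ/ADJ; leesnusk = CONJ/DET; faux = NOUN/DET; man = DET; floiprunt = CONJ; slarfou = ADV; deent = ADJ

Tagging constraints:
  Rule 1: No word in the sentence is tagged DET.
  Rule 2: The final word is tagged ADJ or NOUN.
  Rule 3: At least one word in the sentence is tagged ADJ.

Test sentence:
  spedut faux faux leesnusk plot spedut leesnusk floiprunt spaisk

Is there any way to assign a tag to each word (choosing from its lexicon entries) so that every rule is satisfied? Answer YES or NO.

YES

Candidates per position — 1:spedut {CONJ,ADJ}; 2:faux {NOUN,DET}; 3:faux {NOUN,DET}; 4:leesnusk {CONJ,DET}; 5:plot {ADV,ADJ}; 6:spedut {CONJ,ADJ}; 7:leesnusk {CONJ,DET}; 8:floiprunt {CONJ}; 9:spaisk {ADJ,ADV}.
One satisfying assignment: CONJ NOUN NOUN CONJ ADJ CONJ CONJ CONJ ADJ.
Check: rule 1 holds; rule 2 holds; rule 3 holds.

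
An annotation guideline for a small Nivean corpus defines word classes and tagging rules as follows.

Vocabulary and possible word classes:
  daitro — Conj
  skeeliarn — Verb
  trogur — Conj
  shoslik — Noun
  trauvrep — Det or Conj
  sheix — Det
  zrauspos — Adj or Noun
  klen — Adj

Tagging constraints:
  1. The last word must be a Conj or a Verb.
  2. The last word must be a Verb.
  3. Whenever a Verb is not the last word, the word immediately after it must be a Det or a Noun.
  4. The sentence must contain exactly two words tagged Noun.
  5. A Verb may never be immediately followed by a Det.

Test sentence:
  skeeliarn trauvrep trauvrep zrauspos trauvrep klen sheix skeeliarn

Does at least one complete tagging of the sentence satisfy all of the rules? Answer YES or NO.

NO

Candidates per position — 1:skeeliarn {Verb}; 2:trauvrep {Det,Conj}; 3:trauvrep {Det,Conj}; 4:zrauspos {Adj,Noun}; 5:trauvrep {Det,Conj}; 6:klen {Adj}; 7:sheix {Det}; 8:skeeliarn {Verb}.
Rule 4 cannot be satisfied by any choice of tags from the lexicon.
So there is no consistent tagging.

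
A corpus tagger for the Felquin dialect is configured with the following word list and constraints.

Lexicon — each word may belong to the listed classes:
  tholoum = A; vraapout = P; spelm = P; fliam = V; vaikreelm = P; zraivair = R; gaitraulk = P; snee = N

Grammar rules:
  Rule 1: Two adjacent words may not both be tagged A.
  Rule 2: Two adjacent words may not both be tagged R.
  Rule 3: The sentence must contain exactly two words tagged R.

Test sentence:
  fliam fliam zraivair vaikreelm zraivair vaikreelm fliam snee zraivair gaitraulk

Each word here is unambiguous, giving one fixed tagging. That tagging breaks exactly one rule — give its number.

Fixed tagging: V V R P R P V N R P.
Applying the rules: R1 holds, R2 holds, R3 violated.
Only rule 3 fails.

3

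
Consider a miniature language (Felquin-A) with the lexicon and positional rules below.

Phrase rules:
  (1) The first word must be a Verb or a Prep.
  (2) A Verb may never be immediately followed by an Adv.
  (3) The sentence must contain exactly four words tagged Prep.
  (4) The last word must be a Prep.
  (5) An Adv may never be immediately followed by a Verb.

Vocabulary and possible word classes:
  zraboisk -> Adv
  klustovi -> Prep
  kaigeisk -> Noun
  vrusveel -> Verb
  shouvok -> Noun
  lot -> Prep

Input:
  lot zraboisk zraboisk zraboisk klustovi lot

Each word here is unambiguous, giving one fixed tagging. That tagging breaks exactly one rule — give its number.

Fixed tagging: Prep Adv Adv Adv Prep Prep.
Applying the rules: R1 pass, R2 pass, R3 fail, R4 pass, R5 pass.
Only rule 3 fails.

3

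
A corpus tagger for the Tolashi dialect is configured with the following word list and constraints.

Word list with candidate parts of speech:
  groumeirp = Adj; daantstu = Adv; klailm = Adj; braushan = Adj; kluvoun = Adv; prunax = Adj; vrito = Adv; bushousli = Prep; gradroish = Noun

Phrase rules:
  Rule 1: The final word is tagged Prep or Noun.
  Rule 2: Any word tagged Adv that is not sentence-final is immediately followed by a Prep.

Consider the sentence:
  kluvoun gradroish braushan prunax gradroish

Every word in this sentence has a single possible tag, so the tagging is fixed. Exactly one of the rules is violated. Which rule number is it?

2

Fixed tagging: Adv Noun Adj Adj Noun.
Applying the rules: R1 ok, R2 fails.
Only rule 2 fails.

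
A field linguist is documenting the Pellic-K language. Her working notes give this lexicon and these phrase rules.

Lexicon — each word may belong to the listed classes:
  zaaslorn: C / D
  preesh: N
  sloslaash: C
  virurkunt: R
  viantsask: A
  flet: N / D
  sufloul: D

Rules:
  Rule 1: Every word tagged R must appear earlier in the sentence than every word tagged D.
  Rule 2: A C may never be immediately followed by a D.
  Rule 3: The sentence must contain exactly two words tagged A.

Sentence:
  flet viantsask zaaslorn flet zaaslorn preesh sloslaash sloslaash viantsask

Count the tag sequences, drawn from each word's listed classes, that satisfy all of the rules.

12

Candidates per position — 1:flet {N,D}; 2:viantsask {A}; 3:zaaslorn {C,D}; 4:flet {N,D}; 5:zaaslorn {C,D}; 6:preesh {N}; 7:sloslaash {C}; 8:sloslaash {C}; 9:viantsask {A}.
There are 16 candidate sequences in total.
Checking each against the rules leaves 12 sequences.
Count = 12.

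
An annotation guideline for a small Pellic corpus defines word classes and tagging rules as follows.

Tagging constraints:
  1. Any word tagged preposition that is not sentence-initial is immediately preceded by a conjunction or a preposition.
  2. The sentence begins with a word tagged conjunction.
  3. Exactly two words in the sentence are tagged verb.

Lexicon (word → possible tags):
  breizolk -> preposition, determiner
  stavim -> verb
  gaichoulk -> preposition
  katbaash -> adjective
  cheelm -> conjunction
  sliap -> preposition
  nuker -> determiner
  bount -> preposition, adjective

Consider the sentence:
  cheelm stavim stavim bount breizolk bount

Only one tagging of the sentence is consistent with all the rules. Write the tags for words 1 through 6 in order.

conjunction verb verb adjective determiner adjective

Candidates per position — 1:cheelm {conjunction}; 2:stavim {verb}; 3:stavim {verb}; 4:bount {preposition,adjective}; 5:breizolk {preposition,determiner}; 6:bount {preposition,adjective}.
Position 4: tagging it preposition would leave rule 1 unsatisfiable, so it must be adjective.
Position 5: tagging it preposition would leave rule 1 unsatisfiable, so it must be determiner.
Position 6: tagging it preposition would leave rule 1 unsatisfiable, so it must be adjective.
The only consistent sequence is: conjunction verb verb adjective determiner adjective.
Rule-by-rule: rule 1 ok; rule 2 ok; rule 3 ok.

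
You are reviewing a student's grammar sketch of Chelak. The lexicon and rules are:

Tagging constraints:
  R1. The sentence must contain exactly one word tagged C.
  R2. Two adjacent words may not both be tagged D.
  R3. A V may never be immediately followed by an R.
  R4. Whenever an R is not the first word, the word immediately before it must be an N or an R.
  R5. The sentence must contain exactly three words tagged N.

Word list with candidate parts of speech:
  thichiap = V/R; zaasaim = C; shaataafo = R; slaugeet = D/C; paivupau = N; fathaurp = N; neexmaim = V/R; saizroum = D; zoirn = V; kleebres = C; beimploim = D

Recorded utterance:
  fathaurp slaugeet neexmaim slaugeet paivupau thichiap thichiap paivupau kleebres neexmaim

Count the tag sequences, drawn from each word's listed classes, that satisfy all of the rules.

3

Candidates per position — 1:fathaurp {N}; 2:slaugeet {D,C}; 3:neexmaim {V,R}; 4:slaugeet {D,C}; 5:paivupau {N}; 6:thichiap {V,R}; 7:thichiap {V,R}; 8:paivupau {N}; 9:kleebres {C}; 10:neexmaim {V,R}.
There are 64 candidate sequences in total.
The sequences that satisfy every rule: N D V D N V V N C V; N D V D N R V N C V; N D V D N R R N C V.
Count = 3.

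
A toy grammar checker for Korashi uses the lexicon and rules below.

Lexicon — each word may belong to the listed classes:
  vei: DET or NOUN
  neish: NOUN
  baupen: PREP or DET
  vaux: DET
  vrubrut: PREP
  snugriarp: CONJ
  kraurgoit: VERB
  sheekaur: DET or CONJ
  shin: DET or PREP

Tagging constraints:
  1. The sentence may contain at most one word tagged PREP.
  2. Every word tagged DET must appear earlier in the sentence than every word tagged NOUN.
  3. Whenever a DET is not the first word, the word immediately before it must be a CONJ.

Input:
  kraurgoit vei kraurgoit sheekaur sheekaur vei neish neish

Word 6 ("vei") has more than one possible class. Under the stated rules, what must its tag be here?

NOUN

Candidates per position — 1:kraurgoit {VERB}; 2:vei {DET,NOUN}; 3:kraurgoit {VERB}; 4:sheekaur {DET,CONJ}; 5:sheekaur {DET,CONJ}; 6:vei {DET,NOUN}; 7:neish {NOUN}; 8:neish {NOUN}.
Position 2: tagging it DET would leave rule 3 unsatisfiable, so it must be NOUN.
Position 4: tagging it DET would leave rule 2 unsatisfiable, so it must be CONJ.
Position 5: tagging it DET would leave rule 2 unsatisfiable, so it must be CONJ.
Position 6: tagging it DET would leave rule 2 unsatisfiable, so it must be NOUN.
That leaves exactly one tagging: VERB NOUN VERB CONJ CONJ NOUN NOUN NOUN.
Verifying each rule — rule 1 ✓; rule 2 ✓; rule 3 ✓.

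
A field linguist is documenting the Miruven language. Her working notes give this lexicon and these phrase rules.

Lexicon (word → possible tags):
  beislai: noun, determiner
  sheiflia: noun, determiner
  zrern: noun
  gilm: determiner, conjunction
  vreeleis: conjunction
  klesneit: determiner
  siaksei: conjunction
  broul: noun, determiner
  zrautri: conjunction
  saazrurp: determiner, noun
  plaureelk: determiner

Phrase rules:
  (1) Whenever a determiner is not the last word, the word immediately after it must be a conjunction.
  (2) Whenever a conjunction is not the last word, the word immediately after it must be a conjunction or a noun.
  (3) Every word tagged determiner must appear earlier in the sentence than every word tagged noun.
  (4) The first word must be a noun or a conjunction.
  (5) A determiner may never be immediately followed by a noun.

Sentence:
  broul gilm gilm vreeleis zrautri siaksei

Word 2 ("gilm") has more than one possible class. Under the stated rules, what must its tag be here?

Candidates per position — 1:broul {noun,determiner}; 2:gilm {determiner,conjunction}; 3:gilm {determiner,conjunction}; 4:vreeleis {conjunction}; 5:zrautri {conjunction}; 6:siaksei {conjunction}.
Position 1: determiner is ruled out by rule 4; that leaves noun.
Position 2: determiner is ruled out by rule 3; that leaves conjunction.
Position 3: determiner is ruled out by rule 2; that leaves conjunction.
The unique satisfying tagging is: noun conjunction conjunction conjunction conjunction conjunction.
Checking: rule 1 satisfied; rule 2 satisfied; rule 3 satisfied; rule 4 satisfied; rule 5 satisfied.

conjunction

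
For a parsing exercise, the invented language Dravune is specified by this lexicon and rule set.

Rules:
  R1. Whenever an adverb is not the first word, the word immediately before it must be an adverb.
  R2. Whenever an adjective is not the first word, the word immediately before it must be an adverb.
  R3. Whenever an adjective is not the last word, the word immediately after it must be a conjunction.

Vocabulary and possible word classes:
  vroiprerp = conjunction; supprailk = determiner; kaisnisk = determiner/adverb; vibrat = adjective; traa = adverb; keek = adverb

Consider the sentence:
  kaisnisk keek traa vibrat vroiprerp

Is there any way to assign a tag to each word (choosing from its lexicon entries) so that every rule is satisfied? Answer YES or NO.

Candidates per position — 1:kaisnisk {determiner,adverb}; 2:keek {adverb}; 3:traa {adverb}; 4:vibrat {adjective}; 5:vroiprerp {conjunction}.
One satisfying assignment: adverb adverb adverb adjective conjunction.
Rule-by-rule: rule 1 ok; rule 2 ok; rule 3 ok.

YES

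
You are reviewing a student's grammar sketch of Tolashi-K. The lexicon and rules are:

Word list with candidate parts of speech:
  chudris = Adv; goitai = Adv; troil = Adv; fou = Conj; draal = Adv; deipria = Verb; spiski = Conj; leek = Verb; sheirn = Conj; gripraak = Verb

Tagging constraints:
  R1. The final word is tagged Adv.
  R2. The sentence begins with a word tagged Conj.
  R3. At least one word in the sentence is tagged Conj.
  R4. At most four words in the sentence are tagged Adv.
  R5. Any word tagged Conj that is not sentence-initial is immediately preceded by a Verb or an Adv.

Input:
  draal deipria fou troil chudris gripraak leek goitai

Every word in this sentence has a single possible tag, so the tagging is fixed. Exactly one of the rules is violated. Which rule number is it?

2

Fixed tagging: Adv Verb Conj Adv Adv Verb Verb Adv.
Rule check: R1 holds, R2 violated, R3 holds, R4 holds, R5 holds.
Only rule 2 fails.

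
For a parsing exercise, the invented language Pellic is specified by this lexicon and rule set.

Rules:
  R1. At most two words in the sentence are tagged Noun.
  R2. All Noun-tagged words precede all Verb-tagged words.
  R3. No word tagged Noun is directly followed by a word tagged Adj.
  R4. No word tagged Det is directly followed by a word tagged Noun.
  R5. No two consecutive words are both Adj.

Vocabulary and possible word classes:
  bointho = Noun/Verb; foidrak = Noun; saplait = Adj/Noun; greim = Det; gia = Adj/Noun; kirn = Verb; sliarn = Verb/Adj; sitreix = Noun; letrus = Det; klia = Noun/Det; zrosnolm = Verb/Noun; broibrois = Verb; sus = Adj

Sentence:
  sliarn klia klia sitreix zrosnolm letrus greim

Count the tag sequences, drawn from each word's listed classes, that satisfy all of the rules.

Candidates per position — 1:sliarn {Verb,Adj}; 2:klia {Noun,Det}; 3:klia {Noun,Det}; 4:sitreix {Noun}; 5:zrosnolm {Verb,Noun}; 6:letrus {Det}; 7:greim {Det}.
There are 16 candidate sequences in total.
Every candidate sequence violates at least one rule; no consistent tagging exists.
Count = 0.

0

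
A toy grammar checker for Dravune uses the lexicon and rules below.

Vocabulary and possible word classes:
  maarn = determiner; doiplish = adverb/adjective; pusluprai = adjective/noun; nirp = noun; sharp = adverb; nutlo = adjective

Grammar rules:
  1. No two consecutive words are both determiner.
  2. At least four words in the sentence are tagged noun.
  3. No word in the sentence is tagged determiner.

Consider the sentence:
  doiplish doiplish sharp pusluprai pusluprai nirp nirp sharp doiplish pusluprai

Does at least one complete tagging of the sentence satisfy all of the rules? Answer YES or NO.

YES

Candidates per position — 1:doiplish {adverb,adjective}; 2:doiplish {adverb,adjective}; 3:sharp {adverb}; 4:pusluprai {adjective,noun}; 5:pusluprai {adjective,noun}; 6:nirp {noun}; 7:nirp {noun}; 8:sharp {adverb}; 9:doiplish {adverb,adjective}; 10:pusluprai {adjective,noun}.
One satisfying assignment: adverb adjective adverb adjective noun noun noun adverb adverb noun.
Checking: rule 1 ok; rule 2 ok; rule 3 ok.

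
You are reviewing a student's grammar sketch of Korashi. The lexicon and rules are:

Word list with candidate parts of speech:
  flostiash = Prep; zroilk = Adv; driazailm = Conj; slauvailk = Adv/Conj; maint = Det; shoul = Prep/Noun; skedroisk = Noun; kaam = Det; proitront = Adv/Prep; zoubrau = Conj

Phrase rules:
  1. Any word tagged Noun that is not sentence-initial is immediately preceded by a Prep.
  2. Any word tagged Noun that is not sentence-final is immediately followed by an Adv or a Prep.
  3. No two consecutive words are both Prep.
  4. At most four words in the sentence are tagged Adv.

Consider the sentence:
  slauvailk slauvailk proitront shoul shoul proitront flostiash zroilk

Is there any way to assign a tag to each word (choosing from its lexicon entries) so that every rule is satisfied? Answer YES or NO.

Candidates per position — 1:slauvailk {Adv,Conj}; 2:slauvailk {Adv,Conj}; 3:proitront {Adv,Prep}; 4:shoul {Prep,Noun}; 5:shoul {Prep,Noun}; 6:proitront {Adv,Prep}; 7:flostiash {Prep}; 8:zroilk {Adv}.
One satisfying assignment: Conj Adv Prep Noun Prep Adv Prep Adv.
Check: rule 1 holds; rule 2 holds; rule 3 holds; rule 4 holds.

YES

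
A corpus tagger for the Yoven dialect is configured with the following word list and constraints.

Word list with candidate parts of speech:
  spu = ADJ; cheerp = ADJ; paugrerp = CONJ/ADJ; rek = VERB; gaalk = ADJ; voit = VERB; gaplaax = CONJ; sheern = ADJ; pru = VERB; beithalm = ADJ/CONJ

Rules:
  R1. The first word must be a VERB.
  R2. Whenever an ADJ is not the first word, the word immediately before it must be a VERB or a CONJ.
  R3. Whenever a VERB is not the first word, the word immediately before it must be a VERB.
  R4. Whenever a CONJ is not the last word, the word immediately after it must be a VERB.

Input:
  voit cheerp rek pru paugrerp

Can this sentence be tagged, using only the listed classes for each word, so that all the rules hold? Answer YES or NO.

NO

Candidates per position — 1:voit {VERB}; 2:cheerp {ADJ}; 3:rek {VERB}; 4:pru {VERB}; 5:paugrerp {CONJ,ADJ}.
Rule 3 cannot be satisfied by any choice of tags from the lexicon.
So there is no consistent tagging.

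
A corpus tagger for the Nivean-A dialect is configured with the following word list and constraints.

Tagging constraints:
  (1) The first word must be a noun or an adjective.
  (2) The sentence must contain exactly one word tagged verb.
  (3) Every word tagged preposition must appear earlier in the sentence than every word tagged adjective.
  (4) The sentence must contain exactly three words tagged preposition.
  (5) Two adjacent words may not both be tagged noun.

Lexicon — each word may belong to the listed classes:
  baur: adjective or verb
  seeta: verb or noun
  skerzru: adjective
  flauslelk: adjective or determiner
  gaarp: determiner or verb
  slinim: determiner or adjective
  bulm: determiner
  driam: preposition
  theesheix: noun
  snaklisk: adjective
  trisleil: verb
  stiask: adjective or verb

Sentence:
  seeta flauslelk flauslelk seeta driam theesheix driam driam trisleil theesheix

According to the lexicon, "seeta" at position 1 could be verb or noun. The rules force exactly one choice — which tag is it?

noun

Candidates per position — 1:seeta {verb,noun}; 2:flauslelk {adjective,determiner}; 3:flauslelk {adjective,determiner}; 4:seeta {verb,noun}; 5:driam {preposition}; 6:theesheix {noun}; 7:driam {preposition}; 8:driam {preposition}; 9:trisleil {verb}; 10:theesheix {noun}.
Word 1 cannot be verb — rule 1 would then fail for every completion. It is noun.
Word 2 cannot be adjective — rule 3 would then fail for every completion. It is determiner.
Word 3 cannot be adjective — rule 3 would then fail for every completion. It is determiner.
Word 4 cannot be verb — rule 2 would then fail for every completion. It is noun.
So the tagging must be: noun determiner determiner noun preposition noun preposition preposition verb noun.
Rule-by-rule: rule 1 holds; rule 2 holds; rule 3 holds; rule 4 holds; rule 5 holds.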